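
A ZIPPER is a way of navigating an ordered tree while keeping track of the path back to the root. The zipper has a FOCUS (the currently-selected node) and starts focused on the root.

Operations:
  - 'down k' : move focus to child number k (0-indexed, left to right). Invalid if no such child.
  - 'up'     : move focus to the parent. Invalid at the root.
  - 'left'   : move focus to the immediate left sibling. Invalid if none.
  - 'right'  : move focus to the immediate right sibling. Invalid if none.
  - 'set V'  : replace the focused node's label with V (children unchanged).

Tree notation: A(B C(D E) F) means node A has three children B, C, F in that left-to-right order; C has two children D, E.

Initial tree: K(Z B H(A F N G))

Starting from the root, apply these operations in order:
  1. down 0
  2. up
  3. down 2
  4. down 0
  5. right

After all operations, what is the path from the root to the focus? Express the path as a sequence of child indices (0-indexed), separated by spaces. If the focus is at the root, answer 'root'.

Answer: 2 1

Derivation:
Step 1 (down 0): focus=Z path=0 depth=1 children=[] left=[] right=['B', 'H'] parent=K
Step 2 (up): focus=K path=root depth=0 children=['Z', 'B', 'H'] (at root)
Step 3 (down 2): focus=H path=2 depth=1 children=['A', 'F', 'N', 'G'] left=['Z', 'B'] right=[] parent=K
Step 4 (down 0): focus=A path=2/0 depth=2 children=[] left=[] right=['F', 'N', 'G'] parent=H
Step 5 (right): focus=F path=2/1 depth=2 children=[] left=['A'] right=['N', 'G'] parent=H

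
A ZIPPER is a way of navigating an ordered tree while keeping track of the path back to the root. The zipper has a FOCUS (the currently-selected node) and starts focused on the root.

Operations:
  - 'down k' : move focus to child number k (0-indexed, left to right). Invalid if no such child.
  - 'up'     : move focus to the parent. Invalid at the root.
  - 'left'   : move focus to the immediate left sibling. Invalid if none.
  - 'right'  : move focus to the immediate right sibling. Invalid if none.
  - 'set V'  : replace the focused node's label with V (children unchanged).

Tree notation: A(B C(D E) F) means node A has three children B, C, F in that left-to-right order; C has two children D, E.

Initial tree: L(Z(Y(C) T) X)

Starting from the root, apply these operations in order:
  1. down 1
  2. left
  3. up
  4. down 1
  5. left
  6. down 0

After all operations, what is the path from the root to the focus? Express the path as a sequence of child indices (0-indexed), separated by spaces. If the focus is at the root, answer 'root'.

Step 1 (down 1): focus=X path=1 depth=1 children=[] left=['Z'] right=[] parent=L
Step 2 (left): focus=Z path=0 depth=1 children=['Y', 'T'] left=[] right=['X'] parent=L
Step 3 (up): focus=L path=root depth=0 children=['Z', 'X'] (at root)
Step 4 (down 1): focus=X path=1 depth=1 children=[] left=['Z'] right=[] parent=L
Step 5 (left): focus=Z path=0 depth=1 children=['Y', 'T'] left=[] right=['X'] parent=L
Step 6 (down 0): focus=Y path=0/0 depth=2 children=['C'] left=[] right=['T'] parent=Z

Answer: 0 0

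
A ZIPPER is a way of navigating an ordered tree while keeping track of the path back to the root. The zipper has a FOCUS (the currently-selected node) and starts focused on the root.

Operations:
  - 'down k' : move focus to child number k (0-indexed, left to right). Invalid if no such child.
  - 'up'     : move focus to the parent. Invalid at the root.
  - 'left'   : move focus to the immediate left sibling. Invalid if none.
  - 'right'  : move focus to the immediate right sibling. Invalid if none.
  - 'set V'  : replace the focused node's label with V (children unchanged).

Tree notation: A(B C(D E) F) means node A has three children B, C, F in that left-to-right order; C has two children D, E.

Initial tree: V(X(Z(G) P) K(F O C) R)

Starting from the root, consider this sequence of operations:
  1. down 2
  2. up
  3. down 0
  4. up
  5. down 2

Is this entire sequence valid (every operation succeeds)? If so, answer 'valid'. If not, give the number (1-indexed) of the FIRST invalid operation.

Answer: valid

Derivation:
Step 1 (down 2): focus=R path=2 depth=1 children=[] left=['X', 'K'] right=[] parent=V
Step 2 (up): focus=V path=root depth=0 children=['X', 'K', 'R'] (at root)
Step 3 (down 0): focus=X path=0 depth=1 children=['Z', 'P'] left=[] right=['K', 'R'] parent=V
Step 4 (up): focus=V path=root depth=0 children=['X', 'K', 'R'] (at root)
Step 5 (down 2): focus=R path=2 depth=1 children=[] left=['X', 'K'] right=[] parent=V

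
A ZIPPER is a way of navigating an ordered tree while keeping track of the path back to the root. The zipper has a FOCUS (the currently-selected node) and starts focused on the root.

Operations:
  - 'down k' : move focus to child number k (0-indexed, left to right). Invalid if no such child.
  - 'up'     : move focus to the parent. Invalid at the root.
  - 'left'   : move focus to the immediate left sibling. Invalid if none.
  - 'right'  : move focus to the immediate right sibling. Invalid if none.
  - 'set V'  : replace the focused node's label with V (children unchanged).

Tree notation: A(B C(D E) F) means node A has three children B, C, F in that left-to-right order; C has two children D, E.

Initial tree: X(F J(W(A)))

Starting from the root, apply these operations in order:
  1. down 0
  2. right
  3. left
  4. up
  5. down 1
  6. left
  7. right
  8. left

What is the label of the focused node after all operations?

Answer: F

Derivation:
Step 1 (down 0): focus=F path=0 depth=1 children=[] left=[] right=['J'] parent=X
Step 2 (right): focus=J path=1 depth=1 children=['W'] left=['F'] right=[] parent=X
Step 3 (left): focus=F path=0 depth=1 children=[] left=[] right=['J'] parent=X
Step 4 (up): focus=X path=root depth=0 children=['F', 'J'] (at root)
Step 5 (down 1): focus=J path=1 depth=1 children=['W'] left=['F'] right=[] parent=X
Step 6 (left): focus=F path=0 depth=1 children=[] left=[] right=['J'] parent=X
Step 7 (right): focus=J path=1 depth=1 children=['W'] left=['F'] right=[] parent=X
Step 8 (left): focus=F path=0 depth=1 children=[] left=[] right=['J'] parent=X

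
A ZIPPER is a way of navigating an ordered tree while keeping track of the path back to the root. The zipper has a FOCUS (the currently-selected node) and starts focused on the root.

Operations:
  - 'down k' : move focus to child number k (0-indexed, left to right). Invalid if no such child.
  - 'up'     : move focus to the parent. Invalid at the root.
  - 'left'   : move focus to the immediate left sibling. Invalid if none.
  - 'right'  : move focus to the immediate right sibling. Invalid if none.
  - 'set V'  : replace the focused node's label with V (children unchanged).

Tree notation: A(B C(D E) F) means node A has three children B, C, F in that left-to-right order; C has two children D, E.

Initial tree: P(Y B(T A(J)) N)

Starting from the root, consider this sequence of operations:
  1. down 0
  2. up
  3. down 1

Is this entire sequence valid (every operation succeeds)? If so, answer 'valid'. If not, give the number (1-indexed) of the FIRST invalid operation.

Answer: valid

Derivation:
Step 1 (down 0): focus=Y path=0 depth=1 children=[] left=[] right=['B', 'N'] parent=P
Step 2 (up): focus=P path=root depth=0 children=['Y', 'B', 'N'] (at root)
Step 3 (down 1): focus=B path=1 depth=1 children=['T', 'A'] left=['Y'] right=['N'] parent=P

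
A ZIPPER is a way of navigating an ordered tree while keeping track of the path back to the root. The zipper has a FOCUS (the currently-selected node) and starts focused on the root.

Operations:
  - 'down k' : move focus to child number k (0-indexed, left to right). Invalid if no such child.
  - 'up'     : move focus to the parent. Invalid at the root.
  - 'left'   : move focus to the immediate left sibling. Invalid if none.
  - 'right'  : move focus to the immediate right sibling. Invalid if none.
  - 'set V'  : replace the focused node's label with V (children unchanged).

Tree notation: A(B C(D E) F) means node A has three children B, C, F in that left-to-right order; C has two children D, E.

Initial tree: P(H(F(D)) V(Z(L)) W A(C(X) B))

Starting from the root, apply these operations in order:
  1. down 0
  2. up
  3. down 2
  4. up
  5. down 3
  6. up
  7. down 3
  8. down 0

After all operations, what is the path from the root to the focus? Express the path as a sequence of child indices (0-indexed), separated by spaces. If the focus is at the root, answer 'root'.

Step 1 (down 0): focus=H path=0 depth=1 children=['F'] left=[] right=['V', 'W', 'A'] parent=P
Step 2 (up): focus=P path=root depth=0 children=['H', 'V', 'W', 'A'] (at root)
Step 3 (down 2): focus=W path=2 depth=1 children=[] left=['H', 'V'] right=['A'] parent=P
Step 4 (up): focus=P path=root depth=0 children=['H', 'V', 'W', 'A'] (at root)
Step 5 (down 3): focus=A path=3 depth=1 children=['C', 'B'] left=['H', 'V', 'W'] right=[] parent=P
Step 6 (up): focus=P path=root depth=0 children=['H', 'V', 'W', 'A'] (at root)
Step 7 (down 3): focus=A path=3 depth=1 children=['C', 'B'] left=['H', 'V', 'W'] right=[] parent=P
Step 8 (down 0): focus=C path=3/0 depth=2 children=['X'] left=[] right=['B'] parent=A

Answer: 3 0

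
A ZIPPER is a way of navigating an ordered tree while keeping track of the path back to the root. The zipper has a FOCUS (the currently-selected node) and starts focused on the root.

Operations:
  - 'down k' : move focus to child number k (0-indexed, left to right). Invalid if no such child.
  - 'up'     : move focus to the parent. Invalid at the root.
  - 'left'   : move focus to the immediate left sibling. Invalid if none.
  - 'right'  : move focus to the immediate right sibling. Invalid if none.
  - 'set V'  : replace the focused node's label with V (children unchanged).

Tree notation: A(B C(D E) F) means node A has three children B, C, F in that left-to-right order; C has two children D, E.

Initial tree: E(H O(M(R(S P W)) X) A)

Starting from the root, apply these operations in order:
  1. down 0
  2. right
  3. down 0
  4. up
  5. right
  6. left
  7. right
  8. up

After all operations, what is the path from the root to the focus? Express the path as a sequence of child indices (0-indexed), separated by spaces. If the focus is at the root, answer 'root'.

Step 1 (down 0): focus=H path=0 depth=1 children=[] left=[] right=['O', 'A'] parent=E
Step 2 (right): focus=O path=1 depth=1 children=['M', 'X'] left=['H'] right=['A'] parent=E
Step 3 (down 0): focus=M path=1/0 depth=2 children=['R'] left=[] right=['X'] parent=O
Step 4 (up): focus=O path=1 depth=1 children=['M', 'X'] left=['H'] right=['A'] parent=E
Step 5 (right): focus=A path=2 depth=1 children=[] left=['H', 'O'] right=[] parent=E
Step 6 (left): focus=O path=1 depth=1 children=['M', 'X'] left=['H'] right=['A'] parent=E
Step 7 (right): focus=A path=2 depth=1 children=[] left=['H', 'O'] right=[] parent=E
Step 8 (up): focus=E path=root depth=0 children=['H', 'O', 'A'] (at root)

Answer: root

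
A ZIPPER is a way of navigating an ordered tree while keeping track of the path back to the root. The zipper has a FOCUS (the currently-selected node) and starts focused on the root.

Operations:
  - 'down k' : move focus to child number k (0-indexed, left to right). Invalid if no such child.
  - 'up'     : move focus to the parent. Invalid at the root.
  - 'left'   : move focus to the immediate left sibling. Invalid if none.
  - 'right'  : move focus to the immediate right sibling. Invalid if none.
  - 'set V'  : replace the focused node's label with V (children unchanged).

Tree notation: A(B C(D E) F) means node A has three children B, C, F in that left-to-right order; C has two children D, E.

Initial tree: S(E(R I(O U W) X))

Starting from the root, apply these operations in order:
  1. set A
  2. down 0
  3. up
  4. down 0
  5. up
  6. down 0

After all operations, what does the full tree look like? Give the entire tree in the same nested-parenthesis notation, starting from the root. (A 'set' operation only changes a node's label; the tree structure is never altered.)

Answer: A(E(R I(O U W) X))

Derivation:
Step 1 (set A): focus=A path=root depth=0 children=['E'] (at root)
Step 2 (down 0): focus=E path=0 depth=1 children=['R', 'I', 'X'] left=[] right=[] parent=A
Step 3 (up): focus=A path=root depth=0 children=['E'] (at root)
Step 4 (down 0): focus=E path=0 depth=1 children=['R', 'I', 'X'] left=[] right=[] parent=A
Step 5 (up): focus=A path=root depth=0 children=['E'] (at root)
Step 6 (down 0): focus=E path=0 depth=1 children=['R', 'I', 'X'] left=[] right=[] parent=A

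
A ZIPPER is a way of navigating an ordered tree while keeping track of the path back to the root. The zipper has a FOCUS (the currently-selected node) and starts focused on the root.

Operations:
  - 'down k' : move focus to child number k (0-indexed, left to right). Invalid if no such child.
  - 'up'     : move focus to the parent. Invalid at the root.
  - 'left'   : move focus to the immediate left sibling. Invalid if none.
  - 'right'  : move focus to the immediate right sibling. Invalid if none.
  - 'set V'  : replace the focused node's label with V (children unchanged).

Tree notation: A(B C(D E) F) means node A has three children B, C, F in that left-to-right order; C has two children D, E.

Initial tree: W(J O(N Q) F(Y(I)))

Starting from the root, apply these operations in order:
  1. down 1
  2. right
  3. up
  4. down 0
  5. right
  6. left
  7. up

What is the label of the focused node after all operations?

Answer: W

Derivation:
Step 1 (down 1): focus=O path=1 depth=1 children=['N', 'Q'] left=['J'] right=['F'] parent=W
Step 2 (right): focus=F path=2 depth=1 children=['Y'] left=['J', 'O'] right=[] parent=W
Step 3 (up): focus=W path=root depth=0 children=['J', 'O', 'F'] (at root)
Step 4 (down 0): focus=J path=0 depth=1 children=[] left=[] right=['O', 'F'] parent=W
Step 5 (right): focus=O path=1 depth=1 children=['N', 'Q'] left=['J'] right=['F'] parent=W
Step 6 (left): focus=J path=0 depth=1 children=[] left=[] right=['O', 'F'] parent=W
Step 7 (up): focus=W path=root depth=0 children=['J', 'O', 'F'] (at root)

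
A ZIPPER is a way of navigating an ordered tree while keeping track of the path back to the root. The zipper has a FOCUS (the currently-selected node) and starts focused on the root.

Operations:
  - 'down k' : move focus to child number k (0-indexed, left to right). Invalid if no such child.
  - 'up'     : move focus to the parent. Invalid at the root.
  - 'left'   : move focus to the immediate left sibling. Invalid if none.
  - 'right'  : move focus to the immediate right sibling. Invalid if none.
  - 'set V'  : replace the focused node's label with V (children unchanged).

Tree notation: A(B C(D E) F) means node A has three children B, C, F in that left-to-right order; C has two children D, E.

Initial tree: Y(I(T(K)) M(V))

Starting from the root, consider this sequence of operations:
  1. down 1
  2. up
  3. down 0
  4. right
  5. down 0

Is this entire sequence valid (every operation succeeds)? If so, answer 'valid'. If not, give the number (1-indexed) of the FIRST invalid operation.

Step 1 (down 1): focus=M path=1 depth=1 children=['V'] left=['I'] right=[] parent=Y
Step 2 (up): focus=Y path=root depth=0 children=['I', 'M'] (at root)
Step 3 (down 0): focus=I path=0 depth=1 children=['T'] left=[] right=['M'] parent=Y
Step 4 (right): focus=M path=1 depth=1 children=['V'] left=['I'] right=[] parent=Y
Step 5 (down 0): focus=V path=1/0 depth=2 children=[] left=[] right=[] parent=M

Answer: valid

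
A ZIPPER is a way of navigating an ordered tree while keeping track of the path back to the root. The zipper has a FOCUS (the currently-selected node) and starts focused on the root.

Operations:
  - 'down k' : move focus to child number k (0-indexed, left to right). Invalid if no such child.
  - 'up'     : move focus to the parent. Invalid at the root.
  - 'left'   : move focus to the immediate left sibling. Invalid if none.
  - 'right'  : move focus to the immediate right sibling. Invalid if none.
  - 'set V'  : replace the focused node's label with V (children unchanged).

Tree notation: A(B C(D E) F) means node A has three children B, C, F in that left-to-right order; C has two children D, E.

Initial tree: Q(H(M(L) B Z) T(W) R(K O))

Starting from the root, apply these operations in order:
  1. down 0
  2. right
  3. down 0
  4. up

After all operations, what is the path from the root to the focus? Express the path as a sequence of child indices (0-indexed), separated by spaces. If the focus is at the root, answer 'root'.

Step 1 (down 0): focus=H path=0 depth=1 children=['M', 'B', 'Z'] left=[] right=['T', 'R'] parent=Q
Step 2 (right): focus=T path=1 depth=1 children=['W'] left=['H'] right=['R'] parent=Q
Step 3 (down 0): focus=W path=1/0 depth=2 children=[] left=[] right=[] parent=T
Step 4 (up): focus=T path=1 depth=1 children=['W'] left=['H'] right=['R'] parent=Q

Answer: 1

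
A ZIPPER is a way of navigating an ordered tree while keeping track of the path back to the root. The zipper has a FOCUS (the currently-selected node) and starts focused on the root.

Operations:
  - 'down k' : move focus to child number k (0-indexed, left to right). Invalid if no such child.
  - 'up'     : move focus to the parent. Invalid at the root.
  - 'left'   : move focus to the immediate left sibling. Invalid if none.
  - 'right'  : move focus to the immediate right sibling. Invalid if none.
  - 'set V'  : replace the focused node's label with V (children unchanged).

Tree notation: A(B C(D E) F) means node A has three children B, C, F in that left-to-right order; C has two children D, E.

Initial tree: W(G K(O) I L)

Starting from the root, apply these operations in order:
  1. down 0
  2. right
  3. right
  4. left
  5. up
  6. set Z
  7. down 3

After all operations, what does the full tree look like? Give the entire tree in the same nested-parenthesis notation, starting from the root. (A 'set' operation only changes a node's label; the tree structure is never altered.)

Step 1 (down 0): focus=G path=0 depth=1 children=[] left=[] right=['K', 'I', 'L'] parent=W
Step 2 (right): focus=K path=1 depth=1 children=['O'] left=['G'] right=['I', 'L'] parent=W
Step 3 (right): focus=I path=2 depth=1 children=[] left=['G', 'K'] right=['L'] parent=W
Step 4 (left): focus=K path=1 depth=1 children=['O'] left=['G'] right=['I', 'L'] parent=W
Step 5 (up): focus=W path=root depth=0 children=['G', 'K', 'I', 'L'] (at root)
Step 6 (set Z): focus=Z path=root depth=0 children=['G', 'K', 'I', 'L'] (at root)
Step 7 (down 3): focus=L path=3 depth=1 children=[] left=['G', 'K', 'I'] right=[] parent=Z

Answer: Z(G K(O) I L)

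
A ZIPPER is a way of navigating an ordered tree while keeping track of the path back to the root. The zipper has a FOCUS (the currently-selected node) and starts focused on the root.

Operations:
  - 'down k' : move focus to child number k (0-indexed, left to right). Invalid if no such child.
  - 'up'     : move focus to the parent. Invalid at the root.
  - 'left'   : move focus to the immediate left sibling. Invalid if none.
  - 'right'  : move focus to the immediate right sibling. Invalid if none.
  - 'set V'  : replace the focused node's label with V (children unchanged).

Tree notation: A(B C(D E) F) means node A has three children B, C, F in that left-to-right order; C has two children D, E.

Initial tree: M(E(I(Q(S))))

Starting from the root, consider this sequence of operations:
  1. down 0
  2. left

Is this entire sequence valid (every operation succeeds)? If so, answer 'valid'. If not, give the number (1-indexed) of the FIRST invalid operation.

Step 1 (down 0): focus=E path=0 depth=1 children=['I'] left=[] right=[] parent=M
Step 2 (left): INVALID

Answer: 2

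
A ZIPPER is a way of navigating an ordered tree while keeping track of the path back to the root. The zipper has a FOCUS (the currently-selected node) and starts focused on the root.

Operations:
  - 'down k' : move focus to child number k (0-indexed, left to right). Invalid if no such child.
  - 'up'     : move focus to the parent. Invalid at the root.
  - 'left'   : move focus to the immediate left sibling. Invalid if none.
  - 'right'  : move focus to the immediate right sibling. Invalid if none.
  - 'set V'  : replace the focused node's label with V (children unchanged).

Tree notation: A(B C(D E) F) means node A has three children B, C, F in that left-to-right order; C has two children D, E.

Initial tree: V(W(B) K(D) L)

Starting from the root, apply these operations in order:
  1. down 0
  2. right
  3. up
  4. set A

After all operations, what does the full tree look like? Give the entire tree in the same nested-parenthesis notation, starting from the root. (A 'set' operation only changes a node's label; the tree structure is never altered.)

Answer: A(W(B) K(D) L)

Derivation:
Step 1 (down 0): focus=W path=0 depth=1 children=['B'] left=[] right=['K', 'L'] parent=V
Step 2 (right): focus=K path=1 depth=1 children=['D'] left=['W'] right=['L'] parent=V
Step 3 (up): focus=V path=root depth=0 children=['W', 'K', 'L'] (at root)
Step 4 (set A): focus=A path=root depth=0 children=['W', 'K', 'L'] (at root)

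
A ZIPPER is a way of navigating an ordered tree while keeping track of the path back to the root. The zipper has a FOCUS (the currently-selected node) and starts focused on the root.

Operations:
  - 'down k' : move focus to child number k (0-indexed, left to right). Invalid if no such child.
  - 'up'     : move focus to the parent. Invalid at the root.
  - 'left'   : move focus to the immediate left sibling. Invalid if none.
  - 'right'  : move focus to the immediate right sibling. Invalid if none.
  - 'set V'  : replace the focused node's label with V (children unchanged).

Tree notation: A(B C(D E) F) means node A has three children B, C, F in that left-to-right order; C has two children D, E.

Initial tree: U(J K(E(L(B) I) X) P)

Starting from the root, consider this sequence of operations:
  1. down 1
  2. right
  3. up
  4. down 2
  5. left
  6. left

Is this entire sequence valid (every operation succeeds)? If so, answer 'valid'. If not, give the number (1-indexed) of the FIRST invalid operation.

Step 1 (down 1): focus=K path=1 depth=1 children=['E', 'X'] left=['J'] right=['P'] parent=U
Step 2 (right): focus=P path=2 depth=1 children=[] left=['J', 'K'] right=[] parent=U
Step 3 (up): focus=U path=root depth=0 children=['J', 'K', 'P'] (at root)
Step 4 (down 2): focus=P path=2 depth=1 children=[] left=['J', 'K'] right=[] parent=U
Step 5 (left): focus=K path=1 depth=1 children=['E', 'X'] left=['J'] right=['P'] parent=U
Step 6 (left): focus=J path=0 depth=1 children=[] left=[] right=['K', 'P'] parent=U

Answer: valid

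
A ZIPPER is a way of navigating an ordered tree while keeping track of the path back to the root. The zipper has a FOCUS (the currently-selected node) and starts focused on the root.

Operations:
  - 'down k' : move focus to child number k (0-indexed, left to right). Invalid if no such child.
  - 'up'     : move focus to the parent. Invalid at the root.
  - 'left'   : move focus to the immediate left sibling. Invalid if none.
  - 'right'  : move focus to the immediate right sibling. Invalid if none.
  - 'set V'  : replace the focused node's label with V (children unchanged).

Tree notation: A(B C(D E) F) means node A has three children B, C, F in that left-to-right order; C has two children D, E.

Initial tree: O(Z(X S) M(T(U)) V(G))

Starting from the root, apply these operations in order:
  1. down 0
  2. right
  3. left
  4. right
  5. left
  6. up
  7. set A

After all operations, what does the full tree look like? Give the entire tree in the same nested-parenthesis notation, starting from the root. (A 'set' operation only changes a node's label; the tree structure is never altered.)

Answer: A(Z(X S) M(T(U)) V(G))

Derivation:
Step 1 (down 0): focus=Z path=0 depth=1 children=['X', 'S'] left=[] right=['M', 'V'] parent=O
Step 2 (right): focus=M path=1 depth=1 children=['T'] left=['Z'] right=['V'] parent=O
Step 3 (left): focus=Z path=0 depth=1 children=['X', 'S'] left=[] right=['M', 'V'] parent=O
Step 4 (right): focus=M path=1 depth=1 children=['T'] left=['Z'] right=['V'] parent=O
Step 5 (left): focus=Z path=0 depth=1 children=['X', 'S'] left=[] right=['M', 'V'] parent=O
Step 6 (up): focus=O path=root depth=0 children=['Z', 'M', 'V'] (at root)
Step 7 (set A): focus=A path=root depth=0 children=['Z', 'M', 'V'] (at root)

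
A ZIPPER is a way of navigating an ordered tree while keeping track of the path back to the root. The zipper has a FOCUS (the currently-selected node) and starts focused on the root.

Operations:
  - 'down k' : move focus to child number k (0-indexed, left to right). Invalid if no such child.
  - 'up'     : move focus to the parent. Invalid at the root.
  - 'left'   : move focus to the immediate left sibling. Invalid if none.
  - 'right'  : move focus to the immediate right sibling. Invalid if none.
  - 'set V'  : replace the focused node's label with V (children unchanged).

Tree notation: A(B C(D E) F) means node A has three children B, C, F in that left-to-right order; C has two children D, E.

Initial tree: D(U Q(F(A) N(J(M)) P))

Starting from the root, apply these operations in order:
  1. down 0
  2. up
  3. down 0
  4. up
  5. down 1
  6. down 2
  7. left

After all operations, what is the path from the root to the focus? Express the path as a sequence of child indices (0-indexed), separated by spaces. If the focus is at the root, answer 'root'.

Step 1 (down 0): focus=U path=0 depth=1 children=[] left=[] right=['Q'] parent=D
Step 2 (up): focus=D path=root depth=0 children=['U', 'Q'] (at root)
Step 3 (down 0): focus=U path=0 depth=1 children=[] left=[] right=['Q'] parent=D
Step 4 (up): focus=D path=root depth=0 children=['U', 'Q'] (at root)
Step 5 (down 1): focus=Q path=1 depth=1 children=['F', 'N', 'P'] left=['U'] right=[] parent=D
Step 6 (down 2): focus=P path=1/2 depth=2 children=[] left=['F', 'N'] right=[] parent=Q
Step 7 (left): focus=N path=1/1 depth=2 children=['J'] left=['F'] right=['P'] parent=Q

Answer: 1 1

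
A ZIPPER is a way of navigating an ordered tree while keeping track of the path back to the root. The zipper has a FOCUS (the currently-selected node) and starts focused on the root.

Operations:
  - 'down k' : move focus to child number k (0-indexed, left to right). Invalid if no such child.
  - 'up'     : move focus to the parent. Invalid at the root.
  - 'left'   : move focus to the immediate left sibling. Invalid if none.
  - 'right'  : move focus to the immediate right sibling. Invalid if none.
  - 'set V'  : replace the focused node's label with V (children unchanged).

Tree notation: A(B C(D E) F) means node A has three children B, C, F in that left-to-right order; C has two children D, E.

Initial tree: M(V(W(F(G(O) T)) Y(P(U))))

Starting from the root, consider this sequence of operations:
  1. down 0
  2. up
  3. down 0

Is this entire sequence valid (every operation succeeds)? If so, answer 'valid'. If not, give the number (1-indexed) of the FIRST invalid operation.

Step 1 (down 0): focus=V path=0 depth=1 children=['W', 'Y'] left=[] right=[] parent=M
Step 2 (up): focus=M path=root depth=0 children=['V'] (at root)
Step 3 (down 0): focus=V path=0 depth=1 children=['W', 'Y'] left=[] right=[] parent=M

Answer: valid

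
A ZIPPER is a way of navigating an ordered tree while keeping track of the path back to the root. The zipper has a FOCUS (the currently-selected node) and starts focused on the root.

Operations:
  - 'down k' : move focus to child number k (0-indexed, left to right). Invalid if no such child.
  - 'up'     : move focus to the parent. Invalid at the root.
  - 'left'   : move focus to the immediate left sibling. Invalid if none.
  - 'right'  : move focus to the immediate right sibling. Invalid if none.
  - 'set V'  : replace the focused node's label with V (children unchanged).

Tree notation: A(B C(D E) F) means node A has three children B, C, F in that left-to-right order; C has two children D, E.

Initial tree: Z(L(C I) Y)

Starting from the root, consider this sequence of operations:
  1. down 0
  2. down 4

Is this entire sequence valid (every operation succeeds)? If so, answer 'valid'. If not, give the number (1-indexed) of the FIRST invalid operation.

Step 1 (down 0): focus=L path=0 depth=1 children=['C', 'I'] left=[] right=['Y'] parent=Z
Step 2 (down 4): INVALID

Answer: 2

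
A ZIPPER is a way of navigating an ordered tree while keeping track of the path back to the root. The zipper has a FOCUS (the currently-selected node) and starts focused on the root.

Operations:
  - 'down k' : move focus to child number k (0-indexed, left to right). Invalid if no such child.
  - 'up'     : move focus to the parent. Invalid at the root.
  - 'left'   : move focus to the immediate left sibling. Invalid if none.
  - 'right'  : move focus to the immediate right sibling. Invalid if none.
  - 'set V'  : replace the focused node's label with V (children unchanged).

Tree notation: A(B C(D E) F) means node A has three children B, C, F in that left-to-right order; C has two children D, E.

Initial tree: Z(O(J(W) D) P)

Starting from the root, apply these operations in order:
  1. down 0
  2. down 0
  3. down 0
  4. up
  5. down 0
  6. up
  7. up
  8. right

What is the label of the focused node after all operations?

Answer: P

Derivation:
Step 1 (down 0): focus=O path=0 depth=1 children=['J', 'D'] left=[] right=['P'] parent=Z
Step 2 (down 0): focus=J path=0/0 depth=2 children=['W'] left=[] right=['D'] parent=O
Step 3 (down 0): focus=W path=0/0/0 depth=3 children=[] left=[] right=[] parent=J
Step 4 (up): focus=J path=0/0 depth=2 children=['W'] left=[] right=['D'] parent=O
Step 5 (down 0): focus=W path=0/0/0 depth=3 children=[] left=[] right=[] parent=J
Step 6 (up): focus=J path=0/0 depth=2 children=['W'] left=[] right=['D'] parent=O
Step 7 (up): focus=O path=0 depth=1 children=['J', 'D'] left=[] right=['P'] parent=Z
Step 8 (right): focus=P path=1 depth=1 children=[] left=['O'] right=[] parent=Z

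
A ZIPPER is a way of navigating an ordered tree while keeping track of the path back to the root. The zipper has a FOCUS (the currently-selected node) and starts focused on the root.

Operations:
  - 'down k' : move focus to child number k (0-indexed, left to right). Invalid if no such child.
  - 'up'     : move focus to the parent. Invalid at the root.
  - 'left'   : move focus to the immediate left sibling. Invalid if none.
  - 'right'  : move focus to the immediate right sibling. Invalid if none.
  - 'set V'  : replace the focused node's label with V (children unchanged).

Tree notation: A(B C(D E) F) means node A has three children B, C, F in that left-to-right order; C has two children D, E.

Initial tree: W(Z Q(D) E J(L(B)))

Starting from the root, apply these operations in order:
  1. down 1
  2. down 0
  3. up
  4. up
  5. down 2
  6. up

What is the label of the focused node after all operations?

Step 1 (down 1): focus=Q path=1 depth=1 children=['D'] left=['Z'] right=['E', 'J'] parent=W
Step 2 (down 0): focus=D path=1/0 depth=2 children=[] left=[] right=[] parent=Q
Step 3 (up): focus=Q path=1 depth=1 children=['D'] left=['Z'] right=['E', 'J'] parent=W
Step 4 (up): focus=W path=root depth=0 children=['Z', 'Q', 'E', 'J'] (at root)
Step 5 (down 2): focus=E path=2 depth=1 children=[] left=['Z', 'Q'] right=['J'] parent=W
Step 6 (up): focus=W path=root depth=0 children=['Z', 'Q', 'E', 'J'] (at root)

Answer: W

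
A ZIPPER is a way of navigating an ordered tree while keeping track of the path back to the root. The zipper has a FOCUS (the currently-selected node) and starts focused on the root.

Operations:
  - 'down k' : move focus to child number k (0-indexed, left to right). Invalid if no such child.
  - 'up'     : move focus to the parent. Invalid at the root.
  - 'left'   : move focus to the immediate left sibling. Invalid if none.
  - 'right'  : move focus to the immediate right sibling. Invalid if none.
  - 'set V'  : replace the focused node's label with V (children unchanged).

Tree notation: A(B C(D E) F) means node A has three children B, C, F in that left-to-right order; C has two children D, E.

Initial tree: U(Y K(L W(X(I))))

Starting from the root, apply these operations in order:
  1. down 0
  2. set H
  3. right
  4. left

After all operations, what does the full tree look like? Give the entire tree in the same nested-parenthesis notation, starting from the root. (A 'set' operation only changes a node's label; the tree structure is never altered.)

Step 1 (down 0): focus=Y path=0 depth=1 children=[] left=[] right=['K'] parent=U
Step 2 (set H): focus=H path=0 depth=1 children=[] left=[] right=['K'] parent=U
Step 3 (right): focus=K path=1 depth=1 children=['L', 'W'] left=['H'] right=[] parent=U
Step 4 (left): focus=H path=0 depth=1 children=[] left=[] right=['K'] parent=U

Answer: U(H K(L W(X(I))))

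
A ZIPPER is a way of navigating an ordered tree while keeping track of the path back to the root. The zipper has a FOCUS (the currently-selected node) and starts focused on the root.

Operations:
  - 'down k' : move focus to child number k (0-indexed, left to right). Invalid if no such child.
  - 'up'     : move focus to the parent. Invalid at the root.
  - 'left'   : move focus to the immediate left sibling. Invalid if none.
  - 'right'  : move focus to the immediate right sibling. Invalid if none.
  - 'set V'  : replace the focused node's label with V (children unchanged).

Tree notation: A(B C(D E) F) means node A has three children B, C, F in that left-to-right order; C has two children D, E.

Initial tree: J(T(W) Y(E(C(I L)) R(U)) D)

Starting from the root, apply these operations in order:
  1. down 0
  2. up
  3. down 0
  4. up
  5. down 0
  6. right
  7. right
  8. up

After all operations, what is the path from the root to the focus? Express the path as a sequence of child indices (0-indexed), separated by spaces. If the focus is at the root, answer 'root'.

Step 1 (down 0): focus=T path=0 depth=1 children=['W'] left=[] right=['Y', 'D'] parent=J
Step 2 (up): focus=J path=root depth=0 children=['T', 'Y', 'D'] (at root)
Step 3 (down 0): focus=T path=0 depth=1 children=['W'] left=[] right=['Y', 'D'] parent=J
Step 4 (up): focus=J path=root depth=0 children=['T', 'Y', 'D'] (at root)
Step 5 (down 0): focus=T path=0 depth=1 children=['W'] left=[] right=['Y', 'D'] parent=J
Step 6 (right): focus=Y path=1 depth=1 children=['E', 'R'] left=['T'] right=['D'] parent=J
Step 7 (right): focus=D path=2 depth=1 children=[] left=['T', 'Y'] right=[] parent=J
Step 8 (up): focus=J path=root depth=0 children=['T', 'Y', 'D'] (at root)

Answer: root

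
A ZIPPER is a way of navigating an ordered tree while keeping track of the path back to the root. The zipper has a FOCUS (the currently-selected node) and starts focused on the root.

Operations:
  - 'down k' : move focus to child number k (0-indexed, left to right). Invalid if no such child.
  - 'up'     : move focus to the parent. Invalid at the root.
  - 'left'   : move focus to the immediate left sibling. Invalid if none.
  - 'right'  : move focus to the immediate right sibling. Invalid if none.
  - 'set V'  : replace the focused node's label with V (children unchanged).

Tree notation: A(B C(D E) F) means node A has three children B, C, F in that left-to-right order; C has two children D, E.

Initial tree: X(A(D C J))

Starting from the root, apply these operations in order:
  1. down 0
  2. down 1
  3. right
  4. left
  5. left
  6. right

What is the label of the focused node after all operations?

Answer: C

Derivation:
Step 1 (down 0): focus=A path=0 depth=1 children=['D', 'C', 'J'] left=[] right=[] parent=X
Step 2 (down 1): focus=C path=0/1 depth=2 children=[] left=['D'] right=['J'] parent=A
Step 3 (right): focus=J path=0/2 depth=2 children=[] left=['D', 'C'] right=[] parent=A
Step 4 (left): focus=C path=0/1 depth=2 children=[] left=['D'] right=['J'] parent=A
Step 5 (left): focus=D path=0/0 depth=2 children=[] left=[] right=['C', 'J'] parent=A
Step 6 (right): focus=C path=0/1 depth=2 children=[] left=['D'] right=['J'] parent=A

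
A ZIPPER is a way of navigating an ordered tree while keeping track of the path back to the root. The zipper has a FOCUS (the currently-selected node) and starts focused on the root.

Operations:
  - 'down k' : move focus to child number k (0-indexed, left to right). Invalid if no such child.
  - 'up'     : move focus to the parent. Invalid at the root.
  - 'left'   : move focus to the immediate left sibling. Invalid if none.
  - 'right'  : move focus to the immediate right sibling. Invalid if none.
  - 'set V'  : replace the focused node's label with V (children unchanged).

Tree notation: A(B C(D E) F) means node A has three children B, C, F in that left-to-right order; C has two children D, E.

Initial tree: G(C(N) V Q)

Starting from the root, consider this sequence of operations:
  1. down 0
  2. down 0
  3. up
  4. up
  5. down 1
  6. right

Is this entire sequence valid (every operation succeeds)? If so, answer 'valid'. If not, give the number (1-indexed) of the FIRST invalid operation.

Step 1 (down 0): focus=C path=0 depth=1 children=['N'] left=[] right=['V', 'Q'] parent=G
Step 2 (down 0): focus=N path=0/0 depth=2 children=[] left=[] right=[] parent=C
Step 3 (up): focus=C path=0 depth=1 children=['N'] left=[] right=['V', 'Q'] parent=G
Step 4 (up): focus=G path=root depth=0 children=['C', 'V', 'Q'] (at root)
Step 5 (down 1): focus=V path=1 depth=1 children=[] left=['C'] right=['Q'] parent=G
Step 6 (right): focus=Q path=2 depth=1 children=[] left=['C', 'V'] right=[] parent=G

Answer: valid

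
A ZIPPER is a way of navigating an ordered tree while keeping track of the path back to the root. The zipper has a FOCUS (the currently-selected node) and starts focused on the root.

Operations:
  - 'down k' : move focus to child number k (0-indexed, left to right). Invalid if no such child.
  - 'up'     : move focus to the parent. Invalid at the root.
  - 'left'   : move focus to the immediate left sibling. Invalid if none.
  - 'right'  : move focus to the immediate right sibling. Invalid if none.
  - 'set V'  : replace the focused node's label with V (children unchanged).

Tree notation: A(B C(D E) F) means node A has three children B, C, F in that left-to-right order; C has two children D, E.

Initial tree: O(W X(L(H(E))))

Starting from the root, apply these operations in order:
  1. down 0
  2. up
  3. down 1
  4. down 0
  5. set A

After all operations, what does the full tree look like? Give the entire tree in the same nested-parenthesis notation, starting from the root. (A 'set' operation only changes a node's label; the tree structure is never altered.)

Step 1 (down 0): focus=W path=0 depth=1 children=[] left=[] right=['X'] parent=O
Step 2 (up): focus=O path=root depth=0 children=['W', 'X'] (at root)
Step 3 (down 1): focus=X path=1 depth=1 children=['L'] left=['W'] right=[] parent=O
Step 4 (down 0): focus=L path=1/0 depth=2 children=['H'] left=[] right=[] parent=X
Step 5 (set A): focus=A path=1/0 depth=2 children=['H'] left=[] right=[] parent=X

Answer: O(W X(A(H(E))))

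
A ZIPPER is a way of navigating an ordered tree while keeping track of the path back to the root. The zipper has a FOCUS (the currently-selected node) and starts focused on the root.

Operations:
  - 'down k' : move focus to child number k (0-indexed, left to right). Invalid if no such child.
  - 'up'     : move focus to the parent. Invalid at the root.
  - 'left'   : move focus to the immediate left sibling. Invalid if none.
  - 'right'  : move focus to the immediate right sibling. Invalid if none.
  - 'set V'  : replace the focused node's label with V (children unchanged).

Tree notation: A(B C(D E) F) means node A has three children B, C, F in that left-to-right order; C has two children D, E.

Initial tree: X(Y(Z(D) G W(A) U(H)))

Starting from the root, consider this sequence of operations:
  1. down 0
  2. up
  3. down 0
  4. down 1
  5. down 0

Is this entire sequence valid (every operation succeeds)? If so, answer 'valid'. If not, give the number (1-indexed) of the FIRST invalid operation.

Answer: 5

Derivation:
Step 1 (down 0): focus=Y path=0 depth=1 children=['Z', 'G', 'W', 'U'] left=[] right=[] parent=X
Step 2 (up): focus=X path=root depth=0 children=['Y'] (at root)
Step 3 (down 0): focus=Y path=0 depth=1 children=['Z', 'G', 'W', 'U'] left=[] right=[] parent=X
Step 4 (down 1): focus=G path=0/1 depth=2 children=[] left=['Z'] right=['W', 'U'] parent=Y
Step 5 (down 0): INVALID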